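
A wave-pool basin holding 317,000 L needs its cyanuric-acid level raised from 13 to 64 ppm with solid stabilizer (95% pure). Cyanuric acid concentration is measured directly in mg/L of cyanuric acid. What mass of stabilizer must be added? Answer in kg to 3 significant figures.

17.0 kg

CYA to add: (64 − 13) = 51 mg/L × 317,000 L = 16,170 g cyanuric acid.
At 95% purity: 16,170 / 0.95 = 17,020 g product.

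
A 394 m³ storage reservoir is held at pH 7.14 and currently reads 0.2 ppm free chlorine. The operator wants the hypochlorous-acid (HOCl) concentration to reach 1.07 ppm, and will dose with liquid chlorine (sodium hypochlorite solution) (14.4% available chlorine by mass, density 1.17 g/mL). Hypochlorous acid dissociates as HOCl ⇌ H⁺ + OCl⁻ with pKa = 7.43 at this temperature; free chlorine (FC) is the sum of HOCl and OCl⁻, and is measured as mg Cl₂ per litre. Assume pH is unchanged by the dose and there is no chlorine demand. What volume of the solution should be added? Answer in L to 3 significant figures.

Volume: 394 m³ = 394,000 L.
[OCl⁻]/[HOCl] = 10^(pH − pKa) = 10^(7.14 − 7.43) = 0.5129; fraction as HOCl = 1/(1 + 0.5129) = 0.661.
Free chlorine required for 1.07 ppm HOCl: 1.07 / 0.661 = 1.619 ppm.
FC to add: 1.619 − 0.2 = 1.419 mg/L as Cl₂.
Cl₂ equivalent: 1.419 mg/L × 394,000 L = 559 g.
Product at 14.4% available Cl: 559 / 0.144 = 3882 g.
Volume: 3882 g ÷ 1.17 g/mL = 3318 mL.

3.32 L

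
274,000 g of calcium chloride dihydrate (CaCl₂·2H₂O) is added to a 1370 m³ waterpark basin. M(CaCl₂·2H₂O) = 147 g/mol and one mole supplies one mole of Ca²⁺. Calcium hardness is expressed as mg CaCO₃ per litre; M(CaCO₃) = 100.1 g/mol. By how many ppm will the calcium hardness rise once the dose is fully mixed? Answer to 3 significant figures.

Volume: 1370 m³ = 1,370,000 L.
Moles of Ca²⁺: 274,000 g ÷ 147 g/mol = 1864 mol.
As CaCO₃: 1864 mol × 100.1 g/mol = 186,600 g.
Rise: 186,600 g / 1,370,000 L × 1000 = 136.2 mg/L.

136 ppm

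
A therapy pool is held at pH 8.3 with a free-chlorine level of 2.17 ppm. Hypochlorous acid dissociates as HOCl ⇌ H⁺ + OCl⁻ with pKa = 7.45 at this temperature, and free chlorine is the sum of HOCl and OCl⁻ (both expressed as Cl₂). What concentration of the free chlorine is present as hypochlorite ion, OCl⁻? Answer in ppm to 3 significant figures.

1.90 ppm

[OCl⁻]/[HOCl] = 10^(pH − pKa) = 10^(8.3 − 7.45) = 10^0.85 = 7.079.
Fraction as HOCl = 1 / (1 + 7.079) = 0.1238.
OCl⁻ = (1 − 0.1238) × 2.17 ppm = 1.901 ppm.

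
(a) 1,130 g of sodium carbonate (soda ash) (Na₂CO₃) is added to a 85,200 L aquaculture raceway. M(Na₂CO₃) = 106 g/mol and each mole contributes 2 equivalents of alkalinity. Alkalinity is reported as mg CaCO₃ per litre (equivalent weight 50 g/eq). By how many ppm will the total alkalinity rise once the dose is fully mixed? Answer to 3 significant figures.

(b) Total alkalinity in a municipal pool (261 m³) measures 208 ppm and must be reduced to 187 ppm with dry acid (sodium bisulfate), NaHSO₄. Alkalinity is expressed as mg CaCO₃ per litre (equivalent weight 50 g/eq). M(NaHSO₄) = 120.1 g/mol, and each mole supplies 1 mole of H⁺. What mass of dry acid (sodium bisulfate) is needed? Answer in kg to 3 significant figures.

(a) Moles of Na₂CO₃: 1,130 g ÷ 106 g/mol = 10.66 mol → 21.32 eq of alkalinity.
(a) As CaCO₃: 21.32 eq × 50 g/eq = 1066 g.
(a) Rise: 1066 g / 85,200 L × 1000 = 12.51 mg/L.

(b) Volume: 261 m³ = 261,000 L.
(b) Alkalinity to neutralize: (208 − 187) = 21 mg/L as CaCO₃ × 261,000 L = 5481 g as CaCO₃.
(b) Equivalents of H⁺ required: 5481 ÷ 50 g/eq = 109.6 eq = 109.6 mol NaHSO₄.
(b) Mass of NaHSO₄: 109.6 × 120.1 = 13,170 g.

(a) 12.5 ppm; (b) 13.2 kg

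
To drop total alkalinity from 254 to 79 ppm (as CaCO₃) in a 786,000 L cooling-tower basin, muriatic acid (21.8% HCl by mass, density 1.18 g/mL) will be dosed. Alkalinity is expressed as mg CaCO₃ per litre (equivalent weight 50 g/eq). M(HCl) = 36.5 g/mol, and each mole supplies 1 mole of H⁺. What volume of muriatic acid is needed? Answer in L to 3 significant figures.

Alkalinity to neutralize: (254 − 79) = 175 mg/L as CaCO₃ × 786,000 L = 137,600 g as CaCO₃.
Equivalents of H⁺ required: 137,600 ÷ 50 g/eq = 2751 eq = 2751 mol HCl.
Mass of HCl: 2751 × 36.5 = 100,400 g.
Mass of 21.8% solution: 100,400 / 0.218 = 460,600 g.
Volume: 460,600 g ÷ 1.18 g/mL = 390,300 mL.

390 L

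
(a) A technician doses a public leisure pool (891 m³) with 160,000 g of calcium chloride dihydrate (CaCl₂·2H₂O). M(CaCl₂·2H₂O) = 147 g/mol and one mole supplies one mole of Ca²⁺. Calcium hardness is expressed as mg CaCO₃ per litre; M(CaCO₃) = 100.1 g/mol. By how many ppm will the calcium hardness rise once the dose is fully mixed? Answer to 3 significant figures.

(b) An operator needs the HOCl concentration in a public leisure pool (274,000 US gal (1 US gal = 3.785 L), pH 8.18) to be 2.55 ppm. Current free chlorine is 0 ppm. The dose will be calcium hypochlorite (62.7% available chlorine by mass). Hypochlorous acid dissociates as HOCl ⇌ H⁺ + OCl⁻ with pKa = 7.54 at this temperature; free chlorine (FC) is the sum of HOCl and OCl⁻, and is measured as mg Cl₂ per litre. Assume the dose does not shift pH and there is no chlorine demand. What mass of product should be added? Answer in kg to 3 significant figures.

(a) 122 ppm; (b) 22.6 kg

(a) Volume: 891 m³ = 891,000 L.
(a) Moles of Ca²⁺: 160,000 g ÷ 147 g/mol = 1088 mol.
(a) As CaCO₃: 1088 mol × 100.1 g/mol = 109,000 g.
(a) Rise: 109,000 g / 891,000 L × 1000 = 122.3 mg/L.

(b) Volume: 274,000 US gal × 3.785 L/gal = 1,037,090 L.
(b) [OCl⁻]/[HOCl] = 10^(pH − pKa) = 10^(8.18 − 7.54) = 4.365; fraction as HOCl = 1/(1 + 4.365) = 0.1864.
(b) Free chlorine required for 2.55 ppm HOCl: 2.55 / 0.1864 = 13.68 ppm.
(b) FC to add: 13.68 − 0 = 13.68 mg/L as Cl₂.
(b) Cl₂ equivalent: 13.68 mg/L × 1,037,090 L = 14,190 g.
(b) Product at 62.7% available Cl: 14,190 / 0.627 = 22,630 g.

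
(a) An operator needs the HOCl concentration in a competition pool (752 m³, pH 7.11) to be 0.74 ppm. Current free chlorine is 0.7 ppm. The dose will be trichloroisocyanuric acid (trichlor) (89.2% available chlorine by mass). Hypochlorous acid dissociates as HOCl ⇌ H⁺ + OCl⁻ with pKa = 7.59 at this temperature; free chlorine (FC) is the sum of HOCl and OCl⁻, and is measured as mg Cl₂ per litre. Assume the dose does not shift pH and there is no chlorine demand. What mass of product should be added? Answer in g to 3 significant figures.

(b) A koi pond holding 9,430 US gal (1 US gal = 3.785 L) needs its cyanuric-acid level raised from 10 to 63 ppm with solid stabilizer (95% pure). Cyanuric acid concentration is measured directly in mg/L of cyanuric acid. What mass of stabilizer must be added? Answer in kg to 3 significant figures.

(a) Volume: 752 m³ = 752,000 L.
(a) [OCl⁻]/[HOCl] = 10^(pH − pKa) = 10^(7.11 − 7.59) = 0.3311; fraction as HOCl = 1/(1 + 0.3311) = 0.7512.
(a) Free chlorine required for 0.74 ppm HOCl: 0.74 / 0.7512 = 0.985 ppm.
(a) FC to add: 0.985 − 0.7 = 0.285 mg/L as Cl₂.
(a) Cl₂ equivalent: 0.285 mg/L × 752,000 L = 214.3 g.
(a) Product at 89.2% available Cl: 214.3 / 0.892 = 240.3 g.

(b) Volume: 9,430 US gal × 3.785 L/gal = 35,693 L.
(b) CYA to add: (63 − 10) = 53 mg/L × 35,693 L = 1892 g cyanuric acid.
(b) At 95% purity: 1892 / 0.95 = 1991 g product.

(a) 240 g; (b) 1.99 kg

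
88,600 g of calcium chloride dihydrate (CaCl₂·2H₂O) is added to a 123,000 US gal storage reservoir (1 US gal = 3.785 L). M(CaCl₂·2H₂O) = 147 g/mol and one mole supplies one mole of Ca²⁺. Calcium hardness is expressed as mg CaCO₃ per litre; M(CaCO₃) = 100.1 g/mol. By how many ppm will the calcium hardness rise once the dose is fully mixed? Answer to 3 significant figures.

130 ppm

Volume: 123,000 US gal × 3.785 L/gal = 465,555 L.
Moles of Ca²⁺: 88,600 g ÷ 147 g/mol = 602.7 mol.
As CaCO₃: 602.7 mol × 100.1 g/mol = 60,330 g.
Rise: 60,330 g / 465,555 L × 1000 = 129.6 mg/L.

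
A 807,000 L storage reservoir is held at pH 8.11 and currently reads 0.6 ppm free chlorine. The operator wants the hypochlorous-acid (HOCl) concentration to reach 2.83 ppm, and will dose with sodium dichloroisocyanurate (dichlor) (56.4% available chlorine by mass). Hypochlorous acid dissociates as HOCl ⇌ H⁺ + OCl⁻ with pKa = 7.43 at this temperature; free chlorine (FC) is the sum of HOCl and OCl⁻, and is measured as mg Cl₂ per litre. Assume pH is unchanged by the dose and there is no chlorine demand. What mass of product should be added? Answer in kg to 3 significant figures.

22.6 kg

[OCl⁻]/[HOCl] = 10^(pH − pKa) = 10^(8.11 − 7.43) = 4.786; fraction as HOCl = 1/(1 + 4.786) = 0.1728.
Free chlorine required for 2.83 ppm HOCl: 2.83 / 0.1728 = 16.38 ppm.
FC to add: 16.38 − 0.6 = 15.78 mg/L as Cl₂.
Cl₂ equivalent: 15.78 mg/L × 807,000 L = 12,730 g.
Product at 56.4% available Cl: 12,730 / 0.564 = 22,570 g.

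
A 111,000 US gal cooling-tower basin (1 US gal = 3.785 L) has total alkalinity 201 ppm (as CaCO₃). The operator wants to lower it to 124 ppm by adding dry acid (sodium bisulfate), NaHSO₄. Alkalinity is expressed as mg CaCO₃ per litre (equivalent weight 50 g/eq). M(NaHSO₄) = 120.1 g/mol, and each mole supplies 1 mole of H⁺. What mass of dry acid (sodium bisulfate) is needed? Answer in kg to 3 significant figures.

77.7 kg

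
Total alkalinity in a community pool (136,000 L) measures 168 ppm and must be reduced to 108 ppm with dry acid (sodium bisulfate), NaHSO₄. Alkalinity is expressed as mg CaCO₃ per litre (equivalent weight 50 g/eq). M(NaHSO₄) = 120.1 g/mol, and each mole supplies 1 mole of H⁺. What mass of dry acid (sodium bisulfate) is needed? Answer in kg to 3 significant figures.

19.6 kg

Alkalinity to neutralize: (168 − 108) = 60 mg/L as CaCO₃ × 136,000 L = 8160 g as CaCO₃.
Equivalents of H⁺ required: 8160 ÷ 50 g/eq = 163.2 eq = 163.2 mol NaHSO₄.
Mass of NaHSO₄: 163.2 × 120.1 = 19,600 g.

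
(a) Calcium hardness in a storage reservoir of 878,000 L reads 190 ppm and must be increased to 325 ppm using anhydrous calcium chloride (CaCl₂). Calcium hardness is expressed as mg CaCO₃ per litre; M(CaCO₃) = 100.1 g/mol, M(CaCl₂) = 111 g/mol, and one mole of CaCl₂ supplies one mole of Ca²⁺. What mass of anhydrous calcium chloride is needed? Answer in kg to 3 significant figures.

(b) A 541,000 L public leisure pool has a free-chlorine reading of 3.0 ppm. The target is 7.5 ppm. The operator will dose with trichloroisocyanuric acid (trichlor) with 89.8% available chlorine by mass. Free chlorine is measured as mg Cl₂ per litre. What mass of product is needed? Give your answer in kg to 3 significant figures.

(a) Hardness to add: (325 − 190) = 135 mg/L as CaCO₃ × 878,000 L = 118,500 g as CaCO₃.
(a) Moles of Ca²⁺ (1 mol Ca²⁺ ≡ 1 mol CaCO₃): 118,500 / 100.1 g/mol = 1184 mol.
(a) Mass of CaCl₂: 1184 × 111 = 131,400 g.

(b) Chlorine deficit: 7.5 − 3.0 = 4.5 ppm = 4.5 mg/L as Cl₂.
(b) Cl₂ equivalent needed: 4.5 mg/L × 541,000 L = 2,434,000 mg = 2434 g.
(b) Product at 89.8% available chlorine: 2434 / 0.898 = 2711 g.

(a) 131 kg; (b) 2.71 kg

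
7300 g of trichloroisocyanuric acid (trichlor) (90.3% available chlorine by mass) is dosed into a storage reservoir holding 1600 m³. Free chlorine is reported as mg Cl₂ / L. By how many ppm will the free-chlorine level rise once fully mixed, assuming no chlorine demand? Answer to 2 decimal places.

Volume: 1600 m³ = 1,600,000 L.
Available chlorine delivered: 7300 g × 0.903 = 6592 g as Cl₂.
Concentration rise: 6592 g / 1,600,000 L = 4.12 mg/L = 4.12 ppm.

4.12 ppm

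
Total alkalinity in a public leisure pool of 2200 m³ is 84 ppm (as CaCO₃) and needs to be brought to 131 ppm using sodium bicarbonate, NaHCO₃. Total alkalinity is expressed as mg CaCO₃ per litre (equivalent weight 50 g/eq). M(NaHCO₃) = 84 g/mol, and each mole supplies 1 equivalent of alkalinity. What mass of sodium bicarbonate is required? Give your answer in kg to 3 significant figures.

Volume: 2200 m³ = 2,200,000 L.
Alkalinity to add: (131 − 84) = 47 mg/L as CaCO₃ × 2,200,000 L = 103,400 g as CaCO₃.
Equivalents: 103,400 g ÷ 50 g/eq = 2068 eq.
NaHCO₃ supplies 1 eq per mole → 2068 mol.
Mass: 2068 mol × 84 g/mol = 173,700 g.

174 kg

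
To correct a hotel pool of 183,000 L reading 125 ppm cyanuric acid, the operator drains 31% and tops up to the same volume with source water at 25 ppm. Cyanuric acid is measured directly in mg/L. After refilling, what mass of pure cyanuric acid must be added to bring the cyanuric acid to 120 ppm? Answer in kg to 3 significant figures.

4.76 kg

After draining 31% and refilling: 125 × 0.69 + 25 × 0.31 = 94 ppm.
Deficit to target: 120 − 94 = 26 mg/L.
Mass: 26 mg/L × 183,000 L = 4758 g cyanuric acid.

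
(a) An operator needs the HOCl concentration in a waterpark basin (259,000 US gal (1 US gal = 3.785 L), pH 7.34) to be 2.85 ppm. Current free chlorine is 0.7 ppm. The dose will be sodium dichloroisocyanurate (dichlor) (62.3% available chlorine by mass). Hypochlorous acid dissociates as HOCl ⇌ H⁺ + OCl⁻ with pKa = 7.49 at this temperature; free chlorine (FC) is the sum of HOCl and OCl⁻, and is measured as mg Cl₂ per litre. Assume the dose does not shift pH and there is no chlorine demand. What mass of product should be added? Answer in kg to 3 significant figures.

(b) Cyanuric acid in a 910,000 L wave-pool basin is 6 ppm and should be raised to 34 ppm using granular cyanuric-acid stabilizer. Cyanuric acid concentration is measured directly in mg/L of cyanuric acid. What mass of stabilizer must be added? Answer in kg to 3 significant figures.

(a) Volume: 259,000 US gal × 3.785 L/gal = 980,315 L.
(a) [OCl⁻]/[HOCl] = 10^(pH − pKa) = 10^(7.34 − 7.49) = 0.7079; fraction as HOCl = 1/(1 + 0.7079) = 0.5855.
(a) Free chlorine required for 2.85 ppm HOCl: 2.85 / 0.5855 = 4.868 ppm.
(a) FC to add: 4.868 − 0.7 = 4.168 mg/L as Cl₂.
(a) Cl₂ equivalent: 4.168 mg/L × 980,315 L = 4086 g.
(a) Product at 62.3% available Cl: 4086 / 0.623 = 6558 g.

(b) CYA to add: (34 − 6) = 28 mg/L × 910,000 L = 25,480 g cyanuric acid.

(a) 6.56 kg; (b) 25.5 kg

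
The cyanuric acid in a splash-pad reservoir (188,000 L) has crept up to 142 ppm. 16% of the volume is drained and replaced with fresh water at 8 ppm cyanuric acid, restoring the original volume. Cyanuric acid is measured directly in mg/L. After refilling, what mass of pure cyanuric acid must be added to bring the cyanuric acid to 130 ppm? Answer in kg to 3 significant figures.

After draining 16% and refilling: 142 × 0.84 + 8 × 0.16 = 120.56 ppm.
Deficit to target: 130 − 120.56 = 9.44 mg/L.
Mass: 9.44 mg/L × 188,000 L = 1775 g cyanuric acid.

1.77 kg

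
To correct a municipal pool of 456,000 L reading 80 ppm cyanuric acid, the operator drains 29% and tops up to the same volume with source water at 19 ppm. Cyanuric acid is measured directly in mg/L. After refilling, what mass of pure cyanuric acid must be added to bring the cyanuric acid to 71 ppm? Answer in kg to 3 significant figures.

After draining 29% and refilling: 80 × 0.71 + 19 × 0.29 = 62.31 ppm.
Deficit to target: 71 − 62.31 = 8.69 mg/L.
Mass: 8.69 mg/L × 456,000 L = 3963 g cyanuric acid.

3.96 kg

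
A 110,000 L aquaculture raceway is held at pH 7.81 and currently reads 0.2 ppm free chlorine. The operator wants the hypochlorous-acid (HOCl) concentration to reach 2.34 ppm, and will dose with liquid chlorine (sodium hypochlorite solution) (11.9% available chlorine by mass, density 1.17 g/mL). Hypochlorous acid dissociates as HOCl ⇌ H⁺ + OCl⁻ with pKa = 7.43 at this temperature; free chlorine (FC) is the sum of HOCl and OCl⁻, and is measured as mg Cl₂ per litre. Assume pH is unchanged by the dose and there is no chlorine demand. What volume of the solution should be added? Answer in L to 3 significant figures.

[OCl⁻]/[HOCl] = 10^(pH − pKa) = 10^(7.81 − 7.43) = 2.399; fraction as HOCl = 1/(1 + 2.399) = 0.2942.
Free chlorine required for 2.34 ppm HOCl: 2.34 / 0.2942 = 7.953 ppm.
FC to add: 7.953 − 0.2 = 7.753 mg/L as Cl₂.
Cl₂ equivalent: 7.753 mg/L × 110,000 L = 852.9 g.
Product at 11.9% available Cl: 852.9 / 0.119 = 7167 g.
Volume: 7167 g ÷ 1.17 g/mL = 6126 mL.

6.13 L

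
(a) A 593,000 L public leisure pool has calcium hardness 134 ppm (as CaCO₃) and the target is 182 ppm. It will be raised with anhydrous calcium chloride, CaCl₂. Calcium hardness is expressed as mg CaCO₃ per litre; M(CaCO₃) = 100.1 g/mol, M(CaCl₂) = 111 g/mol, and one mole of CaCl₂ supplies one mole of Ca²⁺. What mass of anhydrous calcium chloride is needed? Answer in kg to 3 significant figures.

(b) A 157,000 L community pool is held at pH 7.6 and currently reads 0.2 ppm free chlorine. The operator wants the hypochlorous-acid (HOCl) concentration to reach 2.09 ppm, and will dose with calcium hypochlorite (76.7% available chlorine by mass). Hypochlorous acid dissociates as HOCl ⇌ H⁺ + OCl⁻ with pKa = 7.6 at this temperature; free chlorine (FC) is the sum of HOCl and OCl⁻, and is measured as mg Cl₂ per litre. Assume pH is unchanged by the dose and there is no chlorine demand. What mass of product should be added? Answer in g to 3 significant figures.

(a) 31.6 kg; (b) 815 g

(a) Hardness to add: (182 − 134) = 48 mg/L as CaCO₃ × 593,000 L = 28,460 g as CaCO₃.
(a) Moles of Ca²⁺ (1 mol Ca²⁺ ≡ 1 mol CaCO₃): 28,460 / 100.1 g/mol = 284.4 mol.
(a) Mass of CaCl₂: 284.4 × 111 = 31,560 g.

(b) [OCl⁻]/[HOCl] = 10^(pH − pKa) = 10^(7.6 − 7.6) = 1; fraction as HOCl = 1/(1 + 1) = 0.5.
(b) Free chlorine required for 2.09 ppm HOCl: 2.09 / 0.5 = 4.18 ppm.
(b) FC to add: 4.18 − 0.2 = 3.98 mg/L as Cl₂.
(b) Cl₂ equivalent: 3.98 mg/L × 157,000 L = 624.9 g.
(b) Product at 76.7% available Cl: 624.9 / 0.767 = 814.7 g.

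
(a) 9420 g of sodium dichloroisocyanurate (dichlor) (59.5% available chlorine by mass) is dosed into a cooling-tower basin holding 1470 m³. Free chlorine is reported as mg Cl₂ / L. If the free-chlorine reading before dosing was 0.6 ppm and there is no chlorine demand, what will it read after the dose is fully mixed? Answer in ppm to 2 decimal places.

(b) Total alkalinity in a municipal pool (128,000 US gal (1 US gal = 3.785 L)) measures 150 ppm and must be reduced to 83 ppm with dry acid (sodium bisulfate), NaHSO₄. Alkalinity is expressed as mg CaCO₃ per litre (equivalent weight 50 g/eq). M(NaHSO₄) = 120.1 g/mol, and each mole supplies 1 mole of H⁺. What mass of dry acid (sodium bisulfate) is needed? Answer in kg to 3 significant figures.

(a) Volume: 1470 m³ = 1,470,000 L.
(a) Available chlorine delivered: 9420 g × 0.595 = 5605 g as Cl₂.
(a) Concentration rise: 5605 g / 1,470,000 L = 3.813 mg/L = 3.81 ppm.
(a) Final FC: 0.6 + 3.81 = 4.41 ppm.

(b) Volume: 128,000 US gal × 3.785 L/gal = 484,480 L.
(b) Alkalinity to neutralize: (150 − 83) = 67 mg/L as CaCO₃ × 484,480 L = 32,460 g as CaCO₃.
(b) Equivalents of H⁺ required: 32,460 ÷ 50 g/eq = 649.2 eq = 649.2 mol NaHSO₄.
(b) Mass of NaHSO₄: 649.2 × 120.1 = 77,970 g.

(a) 4.41 ppm; (b) 78.0 kg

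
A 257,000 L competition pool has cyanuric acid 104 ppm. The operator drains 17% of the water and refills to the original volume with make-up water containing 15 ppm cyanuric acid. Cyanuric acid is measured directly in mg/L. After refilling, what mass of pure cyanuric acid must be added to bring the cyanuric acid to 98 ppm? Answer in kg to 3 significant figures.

2.35 kg

After draining 17% and refilling: 104 × 0.83 + 15 × 0.17 = 88.87 ppm.
Deficit to target: 98 − 88.87 = 9.13 mg/L.
Mass: 9.13 mg/L × 257,000 L = 2346 g cyanuric acid.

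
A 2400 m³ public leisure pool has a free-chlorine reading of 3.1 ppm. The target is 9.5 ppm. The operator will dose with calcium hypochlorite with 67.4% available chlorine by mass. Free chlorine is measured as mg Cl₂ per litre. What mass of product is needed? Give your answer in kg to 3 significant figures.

Volume: 2400 m³ = 2,400,000 L.
Chlorine deficit: 9.5 − 3.1 = 6.4 ppm = 6.4 mg/L as Cl₂.
Cl₂ equivalent needed: 6.4 mg/L × 2,400,000 L = 15,360,000 mg = 15,360 g.
Product at 67.4% available chlorine: 15,360 / 0.674 = 22,790 g.

22.8 kg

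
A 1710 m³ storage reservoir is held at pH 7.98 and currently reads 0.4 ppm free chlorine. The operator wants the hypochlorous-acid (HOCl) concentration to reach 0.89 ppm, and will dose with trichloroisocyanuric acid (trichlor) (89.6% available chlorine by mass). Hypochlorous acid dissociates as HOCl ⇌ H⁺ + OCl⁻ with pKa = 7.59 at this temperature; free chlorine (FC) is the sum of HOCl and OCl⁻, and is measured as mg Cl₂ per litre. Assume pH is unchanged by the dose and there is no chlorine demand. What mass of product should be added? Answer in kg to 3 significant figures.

5.10 kg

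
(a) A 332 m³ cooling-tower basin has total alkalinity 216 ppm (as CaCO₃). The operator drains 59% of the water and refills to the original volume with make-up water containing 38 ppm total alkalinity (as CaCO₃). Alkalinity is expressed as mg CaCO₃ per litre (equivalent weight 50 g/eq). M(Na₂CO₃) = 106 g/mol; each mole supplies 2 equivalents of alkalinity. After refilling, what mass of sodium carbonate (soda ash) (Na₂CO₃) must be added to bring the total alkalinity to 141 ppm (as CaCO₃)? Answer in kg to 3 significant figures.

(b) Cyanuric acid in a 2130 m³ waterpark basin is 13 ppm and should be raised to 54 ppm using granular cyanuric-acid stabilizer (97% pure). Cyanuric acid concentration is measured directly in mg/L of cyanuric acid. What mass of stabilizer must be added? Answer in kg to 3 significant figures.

(a) Volume: 332 m³ = 332,000 L.
(a) After draining 59% and refilling: 216 × 0.41 + 38 × 0.59 = 110.98 ppm.
(a) Deficit to target: 141 − 110.98 = 30.02 mg/L.
(a) As CaCO₃: 30.02 mg/L × 332,000 L = 9967 g; ÷ 50 g/eq ÷ 2 = 99.67 mol Na₂CO₃.
(a) Mass: 99.67 × 106 = 10,560 g.

(b) Volume: 2130 m³ = 2,130,000 L.
(b) CYA to add: (54 − 13) = 41 mg/L × 2,130,000 L = 87,330 g cyanuric acid.
(b) At 97% purity: 87,330 / 0.97 = 90,030 g product.

(a) 10.6 kg; (b) 90.0 kg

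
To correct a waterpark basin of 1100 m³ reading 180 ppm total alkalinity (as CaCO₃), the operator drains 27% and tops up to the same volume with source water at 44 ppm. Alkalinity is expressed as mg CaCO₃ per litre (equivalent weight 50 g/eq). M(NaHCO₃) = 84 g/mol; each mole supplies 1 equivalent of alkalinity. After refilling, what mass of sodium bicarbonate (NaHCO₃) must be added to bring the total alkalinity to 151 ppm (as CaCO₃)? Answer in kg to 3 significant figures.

14.3 kg

Volume: 1100 m³ = 1,100,000 L.
After draining 27% and refilling: 180 × 0.73 + 44 × 0.27 = 143.28 ppm.
Deficit to target: 151 − 143.28 = 7.72 mg/L.
As CaCO₃: 7.72 mg/L × 1,100,000 L = 8492 g; ÷ 50 g/eq ÷ 1 = 169.8 mol NaHCO₃.
Mass: 169.8 × 84 = 14,270 g.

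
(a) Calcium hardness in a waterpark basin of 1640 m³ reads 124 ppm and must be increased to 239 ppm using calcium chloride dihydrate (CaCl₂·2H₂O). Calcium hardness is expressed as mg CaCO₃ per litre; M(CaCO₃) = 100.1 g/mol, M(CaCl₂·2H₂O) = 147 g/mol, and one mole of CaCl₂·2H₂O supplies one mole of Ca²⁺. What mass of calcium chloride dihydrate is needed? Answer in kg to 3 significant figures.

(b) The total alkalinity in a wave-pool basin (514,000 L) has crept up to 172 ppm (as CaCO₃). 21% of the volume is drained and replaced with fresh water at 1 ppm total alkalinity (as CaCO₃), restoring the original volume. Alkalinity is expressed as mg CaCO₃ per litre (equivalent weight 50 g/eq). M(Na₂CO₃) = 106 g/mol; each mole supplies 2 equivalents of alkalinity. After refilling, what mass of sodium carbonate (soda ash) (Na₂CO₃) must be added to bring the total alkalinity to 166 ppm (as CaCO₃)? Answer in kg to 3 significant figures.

(a) 277 kg; (b) 16.3 kg

(a) Volume: 1640 m³ = 1,640,000 L.
(a) Hardness to add: (239 − 124) = 115 mg/L as CaCO₃ × 1,640,000 L = 188,600 g as CaCO₃.
(a) Moles of Ca²⁺ (1 mol Ca²⁺ ≡ 1 mol CaCO₃): 188,600 / 100.1 g/mol = 1884 mol.
(a) Mass of CaCl₂·2H₂O: 1884 × 147 = 277,000 g.

(b) After draining 21% and refilling: 172 × 0.79 + 1 × 0.21 = 136.09 ppm.
(b) Deficit to target: 166 − 136.09 = 29.91 mg/L.
(b) As CaCO₃: 29.91 mg/L × 514,000 L = 15,370 g; ÷ 50 g/eq ÷ 2 = 153.7 mol Na₂CO₃.
(b) Mass: 153.7 × 106 = 16,300 g.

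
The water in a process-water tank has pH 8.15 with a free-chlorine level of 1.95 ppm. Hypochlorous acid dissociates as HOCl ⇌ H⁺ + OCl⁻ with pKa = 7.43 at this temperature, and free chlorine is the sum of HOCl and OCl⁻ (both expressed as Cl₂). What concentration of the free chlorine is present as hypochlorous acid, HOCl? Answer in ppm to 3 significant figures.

[OCl⁻]/[HOCl] = 10^(pH − pKa) = 10^(8.15 − 7.43) = 10^0.72 = 5.248.
Fraction as HOCl = 1 / (1 + 5.248) = 0.16.
HOCl = 0.16 × 1.95 ppm = 0.3121 ppm.

0.312 ppm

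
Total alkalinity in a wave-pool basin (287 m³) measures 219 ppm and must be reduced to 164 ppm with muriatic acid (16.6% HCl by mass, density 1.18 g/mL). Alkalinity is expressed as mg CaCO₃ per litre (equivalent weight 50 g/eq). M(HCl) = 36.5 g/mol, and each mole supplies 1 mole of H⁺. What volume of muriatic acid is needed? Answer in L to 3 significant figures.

Volume: 287 m³ = 287,000 L.
Alkalinity to neutralize: (219 − 164) = 55 mg/L as CaCO₃ × 287,000 L = 15,780 g as CaCO₃.
Equivalents of H⁺ required: 15,780 ÷ 50 g/eq = 315.7 eq = 315.7 mol HCl.
Mass of HCl: 315.7 × 36.5 = 11,520 g.
Mass of 16.6% solution: 11,520 / 0.166 = 69,420 g.
Volume: 69,420 g ÷ 1.18 g/mL = 58,830 mL.

58.8 L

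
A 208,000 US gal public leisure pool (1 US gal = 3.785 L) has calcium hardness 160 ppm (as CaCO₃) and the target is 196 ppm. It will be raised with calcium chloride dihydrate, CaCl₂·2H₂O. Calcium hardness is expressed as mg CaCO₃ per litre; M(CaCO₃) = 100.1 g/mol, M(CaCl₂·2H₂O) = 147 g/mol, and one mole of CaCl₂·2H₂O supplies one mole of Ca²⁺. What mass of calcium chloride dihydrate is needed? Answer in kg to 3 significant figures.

Volume: 208,000 US gal × 3.785 L/gal = 787,280 L.
Hardness to add: (196 − 160) = 36 mg/L as CaCO₃ × 787,280 L = 28,340 g as CaCO₃.
Moles of Ca²⁺ (1 mol Ca²⁺ ≡ 1 mol CaCO₃): 28,340 / 100.1 g/mol = 283.1 mol.
Mass of CaCl₂·2H₂O: 283.1 × 147 = 41,620 g.

41.6 kg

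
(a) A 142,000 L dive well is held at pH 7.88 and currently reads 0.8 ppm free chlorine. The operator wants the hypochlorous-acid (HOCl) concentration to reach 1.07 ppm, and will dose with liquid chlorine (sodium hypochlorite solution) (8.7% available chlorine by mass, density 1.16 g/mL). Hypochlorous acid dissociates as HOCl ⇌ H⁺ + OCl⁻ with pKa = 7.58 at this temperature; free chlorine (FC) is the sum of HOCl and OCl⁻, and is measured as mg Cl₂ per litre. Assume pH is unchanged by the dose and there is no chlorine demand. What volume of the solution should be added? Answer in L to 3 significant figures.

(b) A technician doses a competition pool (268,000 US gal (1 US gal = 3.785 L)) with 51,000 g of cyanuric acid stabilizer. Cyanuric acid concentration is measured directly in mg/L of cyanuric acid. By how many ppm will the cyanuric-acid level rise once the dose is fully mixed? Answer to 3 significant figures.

(a) 3.38 L; (b) 50.3 ppm

(a) [OCl⁻]/[HOCl] = 10^(pH − pKa) = 10^(7.88 − 7.58) = 1.995; fraction as HOCl = 1/(1 + 1.995) = 0.3339.
(a) Free chlorine required for 1.07 ppm HOCl: 1.07 / 0.3339 = 3.205 ppm.
(a) FC to add: 3.205 − 0.8 = 2.405 mg/L as Cl₂.
(a) Cl₂ equivalent: 2.405 mg/L × 142,000 L = 341.5 g.
(a) Product at 8.7% available Cl: 341.5 / 0.087 = 3925 g.
(a) Volume: 3925 g ÷ 1.16 g/mL = 3384 mL.

(b) Volume: 268,000 US gal × 3.785 L/gal = 1,014,380 L.
(b) Rise: 51,000 g / 1,014,380 L × 1000 = 50.28 mg/L.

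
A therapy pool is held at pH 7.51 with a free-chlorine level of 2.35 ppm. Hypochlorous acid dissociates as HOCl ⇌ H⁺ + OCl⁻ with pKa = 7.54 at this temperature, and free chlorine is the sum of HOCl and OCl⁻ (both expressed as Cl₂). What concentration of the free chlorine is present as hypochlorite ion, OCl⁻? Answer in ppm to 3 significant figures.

1.13 ppm

[OCl⁻]/[HOCl] = 10^(pH − pKa) = 10^(7.51 − 7.54) = 10^-0.03 = 0.9333.
Fraction as HOCl = 1 / (1 + 0.9333) = 0.5173.
OCl⁻ = (1 − 0.5173) × 2.35 ppm = 1.134 ppm.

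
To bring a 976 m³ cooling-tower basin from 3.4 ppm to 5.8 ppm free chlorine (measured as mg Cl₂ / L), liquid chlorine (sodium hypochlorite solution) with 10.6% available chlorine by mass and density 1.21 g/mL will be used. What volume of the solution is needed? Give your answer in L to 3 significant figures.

18.3 L

Volume: 976 m³ = 976,000 L.
Chlorine deficit: 5.8 − 3.4 = 2.4 ppm = 2.4 mg/L as Cl₂.
Cl₂ equivalent needed: 2.4 mg/L × 976,000 L = 2,342,000 mg = 2342 g.
Product at 10.6% available chlorine: 2342 / 0.106 = 22,100 g.
Volume at density 1.21 g/mL: 22,100 g ÷ 1.21 g/mL = 18,260 mL.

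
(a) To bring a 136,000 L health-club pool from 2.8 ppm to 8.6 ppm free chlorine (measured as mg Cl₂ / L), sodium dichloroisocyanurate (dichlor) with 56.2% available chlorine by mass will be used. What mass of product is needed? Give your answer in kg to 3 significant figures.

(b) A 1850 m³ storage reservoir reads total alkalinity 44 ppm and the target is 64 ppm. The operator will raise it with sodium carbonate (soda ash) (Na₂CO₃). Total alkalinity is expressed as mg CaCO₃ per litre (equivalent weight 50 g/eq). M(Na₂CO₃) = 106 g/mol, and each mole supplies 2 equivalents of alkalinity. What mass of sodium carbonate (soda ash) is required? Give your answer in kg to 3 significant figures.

(a) 1.40 kg; (b) 39.2 kg

(a) Chlorine deficit: 8.6 − 2.8 = 5.8 ppm = 5.8 mg/L as Cl₂.
(a) Cl₂ equivalent needed: 5.8 mg/L × 136,000 L = 788,800 mg = 788.8 g.
(a) Product at 56.2% available chlorine: 788.8 / 0.562 = 1404 g.

(b) Volume: 1850 m³ = 1,850,000 L.
(b) Alkalinity to add: (64 − 44) = 20 mg/L as CaCO₃ × 1,850,000 L = 37,000 g as CaCO₃.
(b) Equivalents: 37,000 g ÷ 50 g/eq = 740 eq.
(b) Each mole of Na₂CO₃ supplies 2 eq, so 740 / 2 = 370 mol.
(b) Mass: 370 mol × 106 g/mol = 39,220 g.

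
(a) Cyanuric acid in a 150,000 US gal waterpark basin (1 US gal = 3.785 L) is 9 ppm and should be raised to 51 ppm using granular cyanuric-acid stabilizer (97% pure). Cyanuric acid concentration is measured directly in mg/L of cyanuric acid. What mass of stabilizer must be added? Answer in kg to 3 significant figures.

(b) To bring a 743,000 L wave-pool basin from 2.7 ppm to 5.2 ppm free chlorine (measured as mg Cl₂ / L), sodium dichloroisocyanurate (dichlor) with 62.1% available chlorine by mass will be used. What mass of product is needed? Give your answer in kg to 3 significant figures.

(a) 24.6 kg; (b) 2.99 kg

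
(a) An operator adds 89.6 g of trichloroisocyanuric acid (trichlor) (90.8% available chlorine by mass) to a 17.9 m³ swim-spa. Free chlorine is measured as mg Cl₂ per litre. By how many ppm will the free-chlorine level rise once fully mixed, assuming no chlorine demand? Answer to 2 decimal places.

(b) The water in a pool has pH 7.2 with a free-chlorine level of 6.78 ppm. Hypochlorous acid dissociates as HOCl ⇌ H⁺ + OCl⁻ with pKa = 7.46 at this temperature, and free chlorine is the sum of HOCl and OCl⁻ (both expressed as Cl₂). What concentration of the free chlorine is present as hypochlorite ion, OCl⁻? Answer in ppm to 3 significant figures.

(a) Volume: 17.9 m³ = 17,900 L.
(a) Available chlorine delivered: 89.6 g × 0.908 = 81.36 g as Cl₂.
(a) Concentration rise: 81.36 g / 17,900 L = 4.545 mg/L = 4.55 ppm.

(b) [OCl⁻]/[HOCl] = 10^(pH − pKa) = 10^(7.2 − 7.46) = 10^-0.26 = 0.5495.
(b) Fraction as HOCl = 1 / (1 + 0.5495) = 0.6454.
(b) OCl⁻ = (1 − 0.6454) × 6.78 ppm = 2.405 ppm.

(a) 4.55 ppm; (b) 2.40 ppm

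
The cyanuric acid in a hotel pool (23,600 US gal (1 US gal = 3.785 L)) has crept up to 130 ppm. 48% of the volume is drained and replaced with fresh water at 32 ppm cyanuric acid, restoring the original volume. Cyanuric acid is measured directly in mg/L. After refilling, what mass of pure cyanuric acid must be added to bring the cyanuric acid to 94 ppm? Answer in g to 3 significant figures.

Volume: 23,600 US gal × 3.785 L/gal = 89,326 L.
After draining 48% and refilling: 130 × 0.52 + 32 × 0.48 = 82.96 ppm.
Deficit to target: 94 − 82.96 = 11.04 mg/L.
Mass: 11.04 mg/L × 89,326 L = 986.2 g cyanuric acid.

986 g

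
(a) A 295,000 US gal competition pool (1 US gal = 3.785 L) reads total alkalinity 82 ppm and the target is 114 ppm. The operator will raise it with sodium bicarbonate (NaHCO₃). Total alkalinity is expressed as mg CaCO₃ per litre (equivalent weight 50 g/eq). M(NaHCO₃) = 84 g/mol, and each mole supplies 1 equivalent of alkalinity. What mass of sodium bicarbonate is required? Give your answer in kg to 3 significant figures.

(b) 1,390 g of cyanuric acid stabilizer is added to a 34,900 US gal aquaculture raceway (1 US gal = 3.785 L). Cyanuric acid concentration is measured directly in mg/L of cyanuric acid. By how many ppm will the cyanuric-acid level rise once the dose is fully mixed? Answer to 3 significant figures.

(a) 60.0 kg; (b) 10.5 ppm

(a) Volume: 295,000 US gal × 3.785 L/gal = 1,116,575 L.
(a) Alkalinity to add: (114 − 82) = 32 mg/L as CaCO₃ × 1,116,575 L = 35,730 g as CaCO₃.
(a) Equivalents: 35,730 g ÷ 50 g/eq = 714.6 eq.
(a) NaHCO₃ supplies 1 eq per mole → 714.6 mol.
(a) Mass: 714.6 mol × 84 g/mol = 60,030 g.

(b) Volume: 34,900 US gal × 3.785 L/gal = 132,096 L.
(b) Rise: 1,390 g / 132,096 L × 1000 = 10.52 mg/L.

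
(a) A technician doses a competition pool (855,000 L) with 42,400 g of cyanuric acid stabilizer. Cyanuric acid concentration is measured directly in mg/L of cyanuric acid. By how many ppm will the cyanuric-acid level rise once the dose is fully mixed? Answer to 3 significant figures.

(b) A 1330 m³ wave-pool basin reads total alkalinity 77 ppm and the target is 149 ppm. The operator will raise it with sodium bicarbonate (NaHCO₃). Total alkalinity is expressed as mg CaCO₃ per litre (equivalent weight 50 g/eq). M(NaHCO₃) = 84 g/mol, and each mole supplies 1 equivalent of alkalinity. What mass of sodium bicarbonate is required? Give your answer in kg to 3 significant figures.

(a) 49.6 ppm; (b) 161 kg

(a) Rise: 42,400 g / 855,000 L × 1000 = 49.59 mg/L.

(b) Volume: 1330 m³ = 1,330,000 L.
(b) Alkalinity to add: (149 − 77) = 72 mg/L as CaCO₃ × 1,330,000 L = 95,760 g as CaCO₃.
(b) Equivalents: 95,760 g ÷ 50 g/eq = 1915 eq.
(b) NaHCO₃ supplies 1 eq per mole → 1915 mol.
(b) Mass: 1915 mol × 84 g/mol = 160,900 g.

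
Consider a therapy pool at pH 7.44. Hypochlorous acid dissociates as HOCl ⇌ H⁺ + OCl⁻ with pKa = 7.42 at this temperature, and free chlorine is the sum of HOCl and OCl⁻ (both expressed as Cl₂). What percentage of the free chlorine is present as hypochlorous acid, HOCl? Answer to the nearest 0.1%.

48.8%

[OCl⁻]/[HOCl] = 10^(pH − pKa) = 10^(7.44 − 7.42) = 10^0.02 = 1.047.
Fraction as HOCl = 1 / (1 + 1.047) = 0.4885.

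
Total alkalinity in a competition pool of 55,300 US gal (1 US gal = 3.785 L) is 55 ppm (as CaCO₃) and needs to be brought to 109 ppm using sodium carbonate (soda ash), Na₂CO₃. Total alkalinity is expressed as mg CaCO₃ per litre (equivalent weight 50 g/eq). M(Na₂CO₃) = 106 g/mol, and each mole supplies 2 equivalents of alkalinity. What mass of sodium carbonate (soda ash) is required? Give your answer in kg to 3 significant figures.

12.0 kg

Volume: 55,300 US gal × 3.785 L/gal = 209,310 L.
Alkalinity to add: (109 − 55) = 54 mg/L as CaCO₃ × 209,310 L = 11,300 g as CaCO₃.
Equivalents: 11,300 g ÷ 50 g/eq = 226.1 eq.
Each mole of Na₂CO₃ supplies 2 eq, so 226.1 / 2 = 113 mol.
Mass: 113 mol × 106 g/mol = 11,980 g.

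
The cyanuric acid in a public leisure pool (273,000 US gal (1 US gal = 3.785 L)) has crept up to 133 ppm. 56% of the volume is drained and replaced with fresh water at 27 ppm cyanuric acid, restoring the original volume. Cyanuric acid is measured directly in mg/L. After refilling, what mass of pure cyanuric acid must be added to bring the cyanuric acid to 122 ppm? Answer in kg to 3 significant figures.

Volume: 273,000 US gal × 3.785 L/gal = 1,033,305 L.
After draining 56% and refilling: 133 × 0.44 + 27 × 0.56 = 73.64 ppm.
Deficit to target: 122 − 73.64 = 48.36 mg/L.
Mass: 48.36 mg/L × 1,033,305 L = 49,970 g cyanuric acid.

50.0 kg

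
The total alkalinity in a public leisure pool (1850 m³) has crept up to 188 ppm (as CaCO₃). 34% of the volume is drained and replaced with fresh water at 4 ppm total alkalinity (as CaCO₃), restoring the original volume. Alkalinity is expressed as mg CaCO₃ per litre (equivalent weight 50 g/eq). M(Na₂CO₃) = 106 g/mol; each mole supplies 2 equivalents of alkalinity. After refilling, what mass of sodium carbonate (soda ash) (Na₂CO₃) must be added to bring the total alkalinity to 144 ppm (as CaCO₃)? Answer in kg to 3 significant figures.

Volume: 1850 m³ = 1,850,000 L.
After draining 34% and refilling: 188 × 0.66 + 4 × 0.34 = 125.44 ppm.
Deficit to target: 144 − 125.44 = 18.56 mg/L.
As CaCO₃: 18.56 mg/L × 1,850,000 L = 34,340 g; ÷ 50 g/eq ÷ 2 = 343.4 mol Na₂CO₃.
Mass: 343.4 × 106 = 36,400 g.

36.4 kg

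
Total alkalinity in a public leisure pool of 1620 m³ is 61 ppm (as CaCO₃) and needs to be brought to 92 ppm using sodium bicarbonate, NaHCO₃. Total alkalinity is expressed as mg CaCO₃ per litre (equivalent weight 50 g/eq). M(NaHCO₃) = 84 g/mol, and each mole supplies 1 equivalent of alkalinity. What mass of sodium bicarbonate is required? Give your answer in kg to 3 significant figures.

Volume: 1620 m³ = 1,620,000 L.
Alkalinity to add: (92 − 61) = 31 mg/L as CaCO₃ × 1,620,000 L = 50,220 g as CaCO₃.
Equivalents: 50,220 g ÷ 50 g/eq = 1004 eq.
NaHCO₃ supplies 1 eq per mole → 1004 mol.
Mass: 1004 mol × 84 g/mol = 84,370 g.

84.4 kg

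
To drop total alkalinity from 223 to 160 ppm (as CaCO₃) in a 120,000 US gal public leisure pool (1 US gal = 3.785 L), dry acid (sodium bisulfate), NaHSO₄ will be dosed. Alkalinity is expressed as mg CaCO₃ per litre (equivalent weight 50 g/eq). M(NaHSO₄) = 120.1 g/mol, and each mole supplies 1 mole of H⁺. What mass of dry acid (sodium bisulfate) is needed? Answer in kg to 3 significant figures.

Volume: 120,000 US gal × 3.785 L/gal = 454,200 L.
Alkalinity to neutralize: (223 − 160) = 63 mg/L as CaCO₃ × 454,200 L = 28,610 g as CaCO₃.
Equivalents of H⁺ required: 28,610 ÷ 50 g/eq = 572.3 eq = 572.3 mol NaHSO₄.
Mass of NaHSO₄: 572.3 × 120.1 = 68,730 g.

68.7 kg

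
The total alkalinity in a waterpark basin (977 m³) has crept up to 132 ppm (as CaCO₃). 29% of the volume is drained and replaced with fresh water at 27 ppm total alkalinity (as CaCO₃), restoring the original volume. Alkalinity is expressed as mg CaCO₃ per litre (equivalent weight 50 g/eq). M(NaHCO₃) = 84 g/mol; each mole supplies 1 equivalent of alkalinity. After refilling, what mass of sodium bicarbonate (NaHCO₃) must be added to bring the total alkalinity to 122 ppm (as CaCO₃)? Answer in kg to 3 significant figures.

33.6 kg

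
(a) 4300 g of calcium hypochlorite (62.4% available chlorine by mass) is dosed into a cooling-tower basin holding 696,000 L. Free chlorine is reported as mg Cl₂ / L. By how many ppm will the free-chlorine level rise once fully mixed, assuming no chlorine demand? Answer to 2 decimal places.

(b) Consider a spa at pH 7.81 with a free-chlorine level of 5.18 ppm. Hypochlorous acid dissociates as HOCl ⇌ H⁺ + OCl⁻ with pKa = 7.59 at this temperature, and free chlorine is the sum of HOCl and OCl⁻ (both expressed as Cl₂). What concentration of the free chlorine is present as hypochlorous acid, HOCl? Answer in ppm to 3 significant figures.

(a) Available chlorine delivered: 4300 g × 0.624 = 2683 g as Cl₂.
(a) Concentration rise: 2683 g / 696,000 L = 3.855 mg/L = 3.86 ppm.

(b) [OCl⁻]/[HOCl] = 10^(pH − pKa) = 10^(7.81 − 7.59) = 10^0.22 = 1.66.
(b) Fraction as HOCl = 1 / (1 + 1.66) = 0.376.
(b) HOCl = 0.376 × 5.18 ppm = 1.948 ppm.

(a) 3.86 ppm; (b) 1.95 ppm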